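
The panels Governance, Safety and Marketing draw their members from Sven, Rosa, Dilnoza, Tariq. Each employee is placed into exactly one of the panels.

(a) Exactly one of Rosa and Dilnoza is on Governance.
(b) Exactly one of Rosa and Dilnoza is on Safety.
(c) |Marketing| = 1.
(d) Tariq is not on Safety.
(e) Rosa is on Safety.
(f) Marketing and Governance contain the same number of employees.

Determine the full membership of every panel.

Governance = {Dilnoza}; Safety = {Rosa, Sven}; Marketing = {Tariq}

From (d): Tariq ∉ Safety.
From (e): Rosa ∈ Safety.
(a) (exactly one): Dilnoza ∈ Governance.
Suppose Sven ∈ Governance: no assignment then satisfies all the clues, so Sven ∉ Governance.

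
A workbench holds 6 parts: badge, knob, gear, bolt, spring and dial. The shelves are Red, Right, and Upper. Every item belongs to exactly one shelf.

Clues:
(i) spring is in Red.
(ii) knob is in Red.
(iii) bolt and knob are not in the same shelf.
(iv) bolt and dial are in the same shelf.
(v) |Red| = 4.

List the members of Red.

From (i): spring ∈ Red.
From (ii): knob ∈ Red.
(iii): bolt ∉ Red.
(iv): dial matches bolt: dial ∉ Red.
(v): only 4 candidates remain for Red, so all are in.

Red = {badge, gear, knob, spring}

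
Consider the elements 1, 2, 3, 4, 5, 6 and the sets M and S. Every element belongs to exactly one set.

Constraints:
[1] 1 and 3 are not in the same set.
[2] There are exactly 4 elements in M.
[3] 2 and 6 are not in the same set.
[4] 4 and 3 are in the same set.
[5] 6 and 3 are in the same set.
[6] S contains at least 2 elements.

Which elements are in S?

S = {1, 2}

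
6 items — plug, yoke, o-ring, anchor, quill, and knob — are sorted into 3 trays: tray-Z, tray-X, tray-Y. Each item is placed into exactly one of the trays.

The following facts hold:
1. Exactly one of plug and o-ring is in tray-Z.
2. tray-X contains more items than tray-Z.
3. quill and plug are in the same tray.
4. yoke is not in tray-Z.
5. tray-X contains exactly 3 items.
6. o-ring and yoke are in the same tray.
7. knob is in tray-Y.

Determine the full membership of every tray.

From (4): yoke ∉ tray-Z.
From (7): knob ∈ tray-Y.
(6): o-ring matches yoke: o-ring ∉ tray-Z.
(1) (exactly one): plug ∈ tray-Z.
(3): quill matches plug: quill ∈ tray-Z.
(5): only 3 candidates remain for tray-X, so all are in.

tray-Z = {plug, quill}; tray-X = {anchor, o-ring, yoke}; tray-Y = {knob}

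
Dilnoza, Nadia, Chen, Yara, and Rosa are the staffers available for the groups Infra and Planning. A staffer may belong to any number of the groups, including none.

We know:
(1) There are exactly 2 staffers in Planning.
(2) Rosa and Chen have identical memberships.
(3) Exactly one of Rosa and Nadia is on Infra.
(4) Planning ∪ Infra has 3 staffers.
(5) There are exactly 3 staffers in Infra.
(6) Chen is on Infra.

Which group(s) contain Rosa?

Rosa: Infra, Planning

From (6): Chen ∈ Infra.
(2): Rosa matches Chen: Rosa ∈ Infra.
(3) (exactly one): Nadia ∉ Infra.
Suppose Rosa ∉ Planning: no assignment then satisfies all the clues, so Rosa ∈ Planning.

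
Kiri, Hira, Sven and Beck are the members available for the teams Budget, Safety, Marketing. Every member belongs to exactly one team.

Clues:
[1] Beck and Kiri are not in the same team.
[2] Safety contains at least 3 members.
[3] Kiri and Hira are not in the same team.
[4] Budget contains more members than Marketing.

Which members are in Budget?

Budget = {Kiri}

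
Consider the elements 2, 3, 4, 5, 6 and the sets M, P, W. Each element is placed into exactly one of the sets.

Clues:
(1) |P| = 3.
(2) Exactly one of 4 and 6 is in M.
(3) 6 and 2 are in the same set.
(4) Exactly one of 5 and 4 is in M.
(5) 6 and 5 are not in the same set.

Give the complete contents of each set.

M = {4}; P = {2, 3, 6}; W = {5}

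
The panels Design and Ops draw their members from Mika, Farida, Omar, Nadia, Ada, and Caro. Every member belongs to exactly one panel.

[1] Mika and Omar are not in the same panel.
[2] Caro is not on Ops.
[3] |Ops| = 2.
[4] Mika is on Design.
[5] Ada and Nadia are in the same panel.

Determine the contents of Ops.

Ops = {Farida, Omar}

From (2): Caro ∉ Ops.
From (4): Mika ∈ Design.
(1): Omar ∉ Design.
Only one panel left: Omar ∈ Ops.
Only one panel left: Caro ∈ Design.
Suppose Farida ∉ Ops: no assignment then satisfies all the clues, so Farida ∈ Ops.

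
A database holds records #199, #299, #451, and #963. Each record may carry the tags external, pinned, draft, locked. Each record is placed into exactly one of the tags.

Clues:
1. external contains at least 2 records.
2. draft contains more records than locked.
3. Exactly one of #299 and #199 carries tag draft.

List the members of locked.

locked = {}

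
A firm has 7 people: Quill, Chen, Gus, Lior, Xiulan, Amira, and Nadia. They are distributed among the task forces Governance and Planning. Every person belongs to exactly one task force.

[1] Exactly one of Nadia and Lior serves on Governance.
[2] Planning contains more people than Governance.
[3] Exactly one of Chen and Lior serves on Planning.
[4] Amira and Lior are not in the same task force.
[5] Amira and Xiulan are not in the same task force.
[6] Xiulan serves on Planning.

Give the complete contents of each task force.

Governance = {Amira, Chen, Nadia}; Planning = {Gus, Lior, Quill, Xiulan}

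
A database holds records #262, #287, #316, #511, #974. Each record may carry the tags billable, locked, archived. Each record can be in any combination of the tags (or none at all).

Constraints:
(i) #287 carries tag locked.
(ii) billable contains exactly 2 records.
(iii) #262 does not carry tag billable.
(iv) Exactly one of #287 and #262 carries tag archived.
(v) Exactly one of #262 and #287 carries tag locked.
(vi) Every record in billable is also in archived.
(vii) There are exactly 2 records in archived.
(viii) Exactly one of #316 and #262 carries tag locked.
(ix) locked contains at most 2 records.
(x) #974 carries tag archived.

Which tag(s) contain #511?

#511: none

From (i): #287 ∈ locked.
From (iii): #262 ∉ billable.
From (x): #974 ∈ archived.
(v) (exactly one): #262 ∉ locked.
(viii) (exactly one): #316 ∈ locked.
(ix): locked already has 2, so the rest are out.
Suppose #511 ∈ billable: no assignment then satisfies all the clues, so #511 ∉ billable.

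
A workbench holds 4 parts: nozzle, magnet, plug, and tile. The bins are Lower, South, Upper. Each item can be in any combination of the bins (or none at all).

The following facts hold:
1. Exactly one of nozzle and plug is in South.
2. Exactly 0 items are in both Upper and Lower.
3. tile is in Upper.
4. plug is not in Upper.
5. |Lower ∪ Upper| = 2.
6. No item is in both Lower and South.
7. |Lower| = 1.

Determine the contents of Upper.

Upper = {tile}

From (3): tile ∈ Upper.
From (4): plug ∉ Upper.
Suppose nozzle ∈ Upper: no assignment then satisfies all the clues, so nozzle ∉ Upper.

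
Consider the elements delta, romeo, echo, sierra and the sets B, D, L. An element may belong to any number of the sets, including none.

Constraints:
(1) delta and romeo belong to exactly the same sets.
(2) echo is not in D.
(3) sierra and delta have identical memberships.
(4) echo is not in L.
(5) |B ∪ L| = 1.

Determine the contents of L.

L = {}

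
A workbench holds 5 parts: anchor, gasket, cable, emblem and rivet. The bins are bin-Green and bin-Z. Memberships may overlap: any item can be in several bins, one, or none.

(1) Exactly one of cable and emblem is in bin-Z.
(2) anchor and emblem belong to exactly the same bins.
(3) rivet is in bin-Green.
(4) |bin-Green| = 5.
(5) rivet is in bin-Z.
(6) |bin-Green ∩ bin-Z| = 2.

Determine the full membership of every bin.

bin-Green = {anchor, cable, emblem, gasket, rivet}; bin-Z = {cable, rivet}

From (3): rivet ∈ bin-Green.
From (5): rivet ∈ bin-Z.
(4): only 5 candidates remain for bin-Green, so all are in.
Suppose anchor ∈ bin-Z: no assignment then satisfies all the clues, so anchor ∉ bin-Z.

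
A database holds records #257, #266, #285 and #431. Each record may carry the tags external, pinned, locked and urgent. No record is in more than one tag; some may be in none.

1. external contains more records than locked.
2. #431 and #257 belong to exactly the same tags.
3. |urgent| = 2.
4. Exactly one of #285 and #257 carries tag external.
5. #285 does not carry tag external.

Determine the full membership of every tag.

From (5): #285 ∉ external.
(4) (exactly one): #257 ∈ external.
(2): #431 matches #257: #431 ∈ external.
(3): only 2 candidates remain for urgent, so all are in.

external = {#257, #431}; pinned = {}; locked = {}; urgent = {#266, #285}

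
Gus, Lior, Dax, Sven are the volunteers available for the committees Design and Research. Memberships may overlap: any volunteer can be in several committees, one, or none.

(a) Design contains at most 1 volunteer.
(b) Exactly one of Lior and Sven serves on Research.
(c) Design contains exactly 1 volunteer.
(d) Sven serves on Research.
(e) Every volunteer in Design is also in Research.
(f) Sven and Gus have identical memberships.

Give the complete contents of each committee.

Design = {Dax}; Research = {Dax, Gus, Sven}

From (d): Sven ∈ Research.
(b) (exactly one): Lior ∉ Research.
(e) contrapositive: Lior ∉ Design.
(f): Gus matches Sven: Gus ∈ Research.
Suppose Gus ∈ Design: no assignment then satisfies all the clues, so Gus ∉ Design.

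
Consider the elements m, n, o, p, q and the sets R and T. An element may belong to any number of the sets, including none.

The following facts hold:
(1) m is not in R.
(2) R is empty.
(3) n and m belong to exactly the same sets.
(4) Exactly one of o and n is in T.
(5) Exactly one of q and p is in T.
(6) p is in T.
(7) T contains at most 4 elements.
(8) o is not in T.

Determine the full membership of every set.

R = {}; T = {m, n, p}

From (1): m ∉ R.
From (6): p ∈ T.
From (8): o ∉ T.
(2): R already has 0, so the rest are out.
(4) (exactly one): n ∈ T.
(5) (exactly one): q ∉ T.
(3): m matches n: m ∈ T.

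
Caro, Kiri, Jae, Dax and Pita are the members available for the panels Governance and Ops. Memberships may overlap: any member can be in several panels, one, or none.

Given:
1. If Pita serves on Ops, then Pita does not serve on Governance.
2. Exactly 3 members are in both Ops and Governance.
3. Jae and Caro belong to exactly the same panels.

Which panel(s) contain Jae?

Jae: Governance, Ops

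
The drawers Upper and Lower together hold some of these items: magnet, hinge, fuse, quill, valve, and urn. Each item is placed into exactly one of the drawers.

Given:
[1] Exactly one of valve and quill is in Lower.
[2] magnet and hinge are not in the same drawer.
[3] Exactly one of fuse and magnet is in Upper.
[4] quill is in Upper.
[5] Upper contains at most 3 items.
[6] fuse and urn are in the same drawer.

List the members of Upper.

Upper = {magnet, quill}

From (4): quill ∈ Upper.
(1) (exactly one): valve ∈ Lower.
Suppose magnet ∉ Upper: no assignment then satisfies all the clues, so magnet ∈ Upper.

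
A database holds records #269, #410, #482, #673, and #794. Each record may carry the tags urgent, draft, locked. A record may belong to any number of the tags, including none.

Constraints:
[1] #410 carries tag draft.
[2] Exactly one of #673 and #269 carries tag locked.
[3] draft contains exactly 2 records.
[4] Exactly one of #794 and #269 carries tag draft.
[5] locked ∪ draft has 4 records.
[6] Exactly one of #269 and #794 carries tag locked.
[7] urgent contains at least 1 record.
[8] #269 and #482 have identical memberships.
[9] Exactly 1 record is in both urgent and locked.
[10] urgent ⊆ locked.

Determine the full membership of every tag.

urgent = {#410}; draft = {#410, #794}; locked = {#269, #410, #482}

From (1): #410 ∈ draft.
Suppose #269 ∈ urgent: no assignment then satisfies all the clues, so #269 ∉ urgent.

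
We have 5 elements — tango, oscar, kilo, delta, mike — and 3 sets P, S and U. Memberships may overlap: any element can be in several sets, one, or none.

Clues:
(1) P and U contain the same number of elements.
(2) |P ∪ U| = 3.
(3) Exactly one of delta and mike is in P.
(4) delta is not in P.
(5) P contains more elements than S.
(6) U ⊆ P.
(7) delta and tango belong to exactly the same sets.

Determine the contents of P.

From (4): delta ∉ P.
(3) (exactly one): mike ∈ P.
(6) contrapositive: delta ∉ U.
(7): tango matches delta: tango ∉ P.
(7): tango matches delta: tango ∉ U.
Suppose oscar ∉ P: no assignment then satisfies all the clues, so oscar ∈ P.

P = {kilo, mike, oscar}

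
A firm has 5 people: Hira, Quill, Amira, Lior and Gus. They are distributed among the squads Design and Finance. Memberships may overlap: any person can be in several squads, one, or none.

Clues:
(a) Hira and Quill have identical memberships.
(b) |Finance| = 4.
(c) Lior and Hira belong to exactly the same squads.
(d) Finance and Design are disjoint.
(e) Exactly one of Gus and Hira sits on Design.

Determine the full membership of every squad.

Design = {Gus}; Finance = {Amira, Hira, Lior, Quill}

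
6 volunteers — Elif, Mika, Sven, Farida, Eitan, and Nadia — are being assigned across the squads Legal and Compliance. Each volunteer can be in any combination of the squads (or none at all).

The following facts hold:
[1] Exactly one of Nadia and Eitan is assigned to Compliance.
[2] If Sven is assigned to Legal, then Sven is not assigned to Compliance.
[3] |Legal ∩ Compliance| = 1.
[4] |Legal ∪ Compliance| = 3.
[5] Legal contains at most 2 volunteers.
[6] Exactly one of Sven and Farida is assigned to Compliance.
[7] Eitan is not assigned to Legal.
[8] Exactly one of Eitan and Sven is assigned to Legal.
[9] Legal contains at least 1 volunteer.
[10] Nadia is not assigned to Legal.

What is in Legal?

Legal = {Farida, Sven}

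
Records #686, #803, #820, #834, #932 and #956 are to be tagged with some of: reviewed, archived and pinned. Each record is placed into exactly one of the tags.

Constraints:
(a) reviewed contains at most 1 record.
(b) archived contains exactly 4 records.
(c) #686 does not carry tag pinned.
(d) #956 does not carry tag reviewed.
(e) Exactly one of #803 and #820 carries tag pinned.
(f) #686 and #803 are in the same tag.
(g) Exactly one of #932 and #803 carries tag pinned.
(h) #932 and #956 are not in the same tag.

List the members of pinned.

pinned = {#820, #932}

From (c): #686 ∉ pinned.
From (d): #956 ∉ reviewed.
(f): #803 matches #686: #803 ∉ pinned.
(g) (exactly one): #932 ∈ pinned.
(h): #956 ∉ pinned.
Only one tag left: #956 ∈ archived.
(e) (exactly one): #820 ∈ pinned.
(b): only 4 candidates remain for archived, so all are in.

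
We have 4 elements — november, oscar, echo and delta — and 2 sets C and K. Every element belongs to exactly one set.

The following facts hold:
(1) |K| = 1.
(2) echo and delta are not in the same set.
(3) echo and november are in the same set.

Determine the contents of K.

K = {delta}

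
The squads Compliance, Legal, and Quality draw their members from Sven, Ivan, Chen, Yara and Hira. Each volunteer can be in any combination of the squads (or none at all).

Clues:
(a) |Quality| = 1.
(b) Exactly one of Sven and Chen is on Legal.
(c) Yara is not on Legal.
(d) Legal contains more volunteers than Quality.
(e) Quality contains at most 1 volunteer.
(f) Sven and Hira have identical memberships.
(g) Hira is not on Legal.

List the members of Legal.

From (c): Yara ∉ Legal.
From (g): Hira ∉ Legal.
(f): Sven matches Hira: Sven ∉ Legal.
(b) (exactly one): Chen ∈ Legal.
Suppose Ivan ∉ Legal: no assignment then satisfies all the clues, so Ivan ∈ Legal.

Legal = {Chen, Ivan}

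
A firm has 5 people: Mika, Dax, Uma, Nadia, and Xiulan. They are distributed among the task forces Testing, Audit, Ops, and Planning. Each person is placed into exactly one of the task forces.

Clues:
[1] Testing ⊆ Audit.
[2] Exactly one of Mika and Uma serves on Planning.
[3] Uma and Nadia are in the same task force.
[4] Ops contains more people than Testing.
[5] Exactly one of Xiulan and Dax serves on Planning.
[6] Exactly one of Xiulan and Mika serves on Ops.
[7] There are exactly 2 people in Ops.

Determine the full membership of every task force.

Testing = {}; Audit = {}; Ops = {Dax, Mika}; Planning = {Nadia, Uma, Xiulan}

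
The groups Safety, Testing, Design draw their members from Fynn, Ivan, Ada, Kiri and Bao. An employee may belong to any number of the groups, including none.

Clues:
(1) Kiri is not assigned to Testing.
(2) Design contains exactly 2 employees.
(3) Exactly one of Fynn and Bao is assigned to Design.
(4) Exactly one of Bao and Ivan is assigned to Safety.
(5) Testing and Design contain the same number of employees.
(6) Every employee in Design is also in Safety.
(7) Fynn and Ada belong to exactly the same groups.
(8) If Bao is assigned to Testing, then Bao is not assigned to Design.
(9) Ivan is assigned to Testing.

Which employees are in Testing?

Testing = {Bao, Ivan}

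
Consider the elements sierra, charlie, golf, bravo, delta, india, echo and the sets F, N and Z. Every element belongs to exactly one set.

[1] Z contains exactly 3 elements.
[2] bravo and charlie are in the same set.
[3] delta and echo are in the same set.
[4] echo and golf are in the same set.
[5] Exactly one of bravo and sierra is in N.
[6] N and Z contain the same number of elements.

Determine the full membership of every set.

F = {sierra}; N = {bravo, charlie, india}; Z = {delta, echo, golf}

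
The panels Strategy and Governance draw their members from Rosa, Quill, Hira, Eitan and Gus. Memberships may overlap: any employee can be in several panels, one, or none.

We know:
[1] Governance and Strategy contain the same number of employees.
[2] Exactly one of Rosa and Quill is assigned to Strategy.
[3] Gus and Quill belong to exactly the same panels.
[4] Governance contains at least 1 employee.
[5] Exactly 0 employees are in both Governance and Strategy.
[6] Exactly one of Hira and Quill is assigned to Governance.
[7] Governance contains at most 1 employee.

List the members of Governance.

Governance = {Hira}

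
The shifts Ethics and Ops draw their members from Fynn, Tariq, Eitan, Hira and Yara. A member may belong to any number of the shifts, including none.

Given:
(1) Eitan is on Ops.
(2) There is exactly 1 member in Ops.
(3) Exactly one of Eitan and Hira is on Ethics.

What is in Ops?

Ops = {Eitan}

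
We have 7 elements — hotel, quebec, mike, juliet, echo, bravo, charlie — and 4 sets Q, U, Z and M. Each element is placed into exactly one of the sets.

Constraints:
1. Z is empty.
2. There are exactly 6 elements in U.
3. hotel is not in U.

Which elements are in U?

U = {bravo, charlie, echo, juliet, mike, quebec}

From (3): hotel ∉ U.
(1): Z already has 0, so the rest are out.
(2): only 6 candidates remain for U, so all are in.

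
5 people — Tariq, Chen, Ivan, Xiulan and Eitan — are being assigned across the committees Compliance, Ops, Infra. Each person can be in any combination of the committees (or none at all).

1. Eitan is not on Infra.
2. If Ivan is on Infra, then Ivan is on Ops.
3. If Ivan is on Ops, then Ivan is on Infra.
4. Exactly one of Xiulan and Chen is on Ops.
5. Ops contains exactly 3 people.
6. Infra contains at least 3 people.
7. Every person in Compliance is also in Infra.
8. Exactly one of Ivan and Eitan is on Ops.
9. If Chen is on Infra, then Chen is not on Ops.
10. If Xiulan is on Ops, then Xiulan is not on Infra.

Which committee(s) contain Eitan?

From (1): Eitan ∉ Infra.
(7) contrapositive: Eitan ∉ Compliance.
Suppose Eitan ∈ Ops: no assignment then satisfies all the clues, so Eitan ∉ Ops.

Eitan: none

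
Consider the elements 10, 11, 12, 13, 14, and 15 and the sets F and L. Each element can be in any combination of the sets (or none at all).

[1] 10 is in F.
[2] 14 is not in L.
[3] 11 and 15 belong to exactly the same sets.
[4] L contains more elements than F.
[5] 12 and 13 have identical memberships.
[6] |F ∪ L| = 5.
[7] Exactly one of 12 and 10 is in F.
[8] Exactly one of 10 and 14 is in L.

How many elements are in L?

5

From (1): 10 ∈ F.
From (2): 14 ∉ L.
(7) (exactly one): 12 ∉ F.
(8) (exactly one): 10 ∈ L.
(5): 13 matches 12: 13 ∉ F.
Suppose 11 ∉ L: no assignment then satisfies all the clues, so 11 ∈ L.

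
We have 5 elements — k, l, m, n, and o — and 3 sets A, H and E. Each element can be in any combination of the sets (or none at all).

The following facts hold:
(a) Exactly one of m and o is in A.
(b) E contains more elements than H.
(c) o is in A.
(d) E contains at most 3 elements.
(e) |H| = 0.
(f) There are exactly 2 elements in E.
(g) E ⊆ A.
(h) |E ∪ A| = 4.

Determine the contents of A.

A = {k, l, n, o}

From (c): o ∈ A.
(a) (exactly one): m ∉ A.
(e): H already has 0, so the rest are out.
(g) contrapositive: m ∉ E.
Suppose k ∉ A: no assignment then satisfies all the clues, so k ∈ A.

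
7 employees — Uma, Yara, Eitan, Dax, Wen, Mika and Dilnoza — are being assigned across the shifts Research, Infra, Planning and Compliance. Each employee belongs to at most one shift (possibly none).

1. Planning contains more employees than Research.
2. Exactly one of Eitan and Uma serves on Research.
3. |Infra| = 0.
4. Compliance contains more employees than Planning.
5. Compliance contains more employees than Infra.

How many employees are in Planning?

(3): Infra already has 0, so the rest are out.
Suppose Yara ∈ Research: no assignment then satisfies all the clues, so Yara ∉ Research.

2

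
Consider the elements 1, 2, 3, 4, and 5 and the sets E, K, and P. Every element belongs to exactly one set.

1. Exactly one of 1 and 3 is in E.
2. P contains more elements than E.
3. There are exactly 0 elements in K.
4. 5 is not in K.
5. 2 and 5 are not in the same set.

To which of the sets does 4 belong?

From (4): 5 ∉ K.
(3): K already has 0, so the rest are out.
Suppose 4 ∈ E: no assignment then satisfies all the clues, so 4 ∉ E.

4: P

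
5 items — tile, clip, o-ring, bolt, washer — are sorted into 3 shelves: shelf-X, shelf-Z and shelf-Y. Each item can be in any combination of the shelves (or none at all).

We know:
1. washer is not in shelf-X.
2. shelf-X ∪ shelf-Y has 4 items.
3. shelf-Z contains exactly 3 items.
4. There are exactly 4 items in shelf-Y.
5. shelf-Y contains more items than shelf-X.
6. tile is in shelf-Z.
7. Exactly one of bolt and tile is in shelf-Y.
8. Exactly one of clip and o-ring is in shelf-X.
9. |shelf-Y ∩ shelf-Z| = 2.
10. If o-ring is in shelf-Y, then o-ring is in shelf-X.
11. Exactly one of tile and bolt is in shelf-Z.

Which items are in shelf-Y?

shelf-Y = {bolt, clip, o-ring, washer}

From (1): washer ∉ shelf-X.
From (6): tile ∈ shelf-Z.
(11) (exactly one): bolt ∉ shelf-Z.
Suppose tile ∈ shelf-Y: no assignment then satisfies all the clues, so tile ∉ shelf-Y.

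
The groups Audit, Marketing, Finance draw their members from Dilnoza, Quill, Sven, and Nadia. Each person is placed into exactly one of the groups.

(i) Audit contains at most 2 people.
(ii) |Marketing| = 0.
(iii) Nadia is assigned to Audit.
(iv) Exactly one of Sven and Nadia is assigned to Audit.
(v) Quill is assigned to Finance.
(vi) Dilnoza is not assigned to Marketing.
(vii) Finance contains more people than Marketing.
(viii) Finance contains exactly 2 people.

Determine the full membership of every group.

Audit = {Dilnoza, Nadia}; Marketing = {}; Finance = {Quill, Sven}

From (iii): Nadia ∈ Audit.
From (v): Quill ∈ Finance.
From (vi): Dilnoza ∉ Marketing.
(ii): Marketing already has 0, so the rest are out.
(iv) (exactly one): Sven ∉ Audit.
Only one group left: Sven ∈ Finance.
(viii): Finance already has 2, so the rest are out.
Only one group left: Dilnoza ∈ Audit.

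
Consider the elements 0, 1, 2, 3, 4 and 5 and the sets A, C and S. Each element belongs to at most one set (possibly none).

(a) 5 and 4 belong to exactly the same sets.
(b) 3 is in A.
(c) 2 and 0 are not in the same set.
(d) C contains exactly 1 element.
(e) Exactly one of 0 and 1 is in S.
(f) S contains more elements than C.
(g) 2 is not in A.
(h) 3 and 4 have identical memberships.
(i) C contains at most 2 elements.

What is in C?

C = {0}

From (b): 3 ∈ A.
From (g): 2 ∉ A.
(h): 4 matches 3: 4 ∈ A.
(a): 5 matches 4: 5 ∈ A.
Suppose 0 ∉ C: no assignment then satisfies all the clues, so 0 ∈ C.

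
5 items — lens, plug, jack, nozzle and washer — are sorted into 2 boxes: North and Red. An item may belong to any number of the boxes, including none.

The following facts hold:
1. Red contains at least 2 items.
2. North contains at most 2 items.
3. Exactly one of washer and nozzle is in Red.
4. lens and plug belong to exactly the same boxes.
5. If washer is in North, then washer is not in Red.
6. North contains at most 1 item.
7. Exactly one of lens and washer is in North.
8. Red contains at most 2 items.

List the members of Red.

Red = {jack, nozzle}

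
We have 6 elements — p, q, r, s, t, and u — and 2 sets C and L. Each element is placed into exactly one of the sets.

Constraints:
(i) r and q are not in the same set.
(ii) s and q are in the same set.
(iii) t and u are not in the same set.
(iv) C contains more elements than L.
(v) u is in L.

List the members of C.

C = {p, q, s, t}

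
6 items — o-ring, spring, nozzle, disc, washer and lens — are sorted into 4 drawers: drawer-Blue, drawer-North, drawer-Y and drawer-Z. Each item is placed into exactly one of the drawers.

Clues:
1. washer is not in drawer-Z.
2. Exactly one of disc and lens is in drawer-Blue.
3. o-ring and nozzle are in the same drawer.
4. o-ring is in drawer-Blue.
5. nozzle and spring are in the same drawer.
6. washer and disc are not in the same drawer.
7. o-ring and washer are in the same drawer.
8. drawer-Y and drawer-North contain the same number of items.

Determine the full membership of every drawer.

drawer-Blue = {lens, nozzle, o-ring, spring, washer}; drawer-North = {}; drawer-Y = {}; drawer-Z = {disc}

From (1): washer ∉ drawer-Z.
From (4): o-ring ∈ drawer-Blue.
(3): nozzle matches o-ring: nozzle ∈ drawer-Blue.
(5): spring matches nozzle: spring ∈ drawer-Blue.
(7): washer matches o-ring: washer ∈ drawer-Blue.
(6): disc ∉ drawer-Blue.
(2) (exactly one): lens ∈ drawer-Blue.
Suppose disc ∈ drawer-North: no assignment then satisfies all the clues, so disc ∉ drawer-North.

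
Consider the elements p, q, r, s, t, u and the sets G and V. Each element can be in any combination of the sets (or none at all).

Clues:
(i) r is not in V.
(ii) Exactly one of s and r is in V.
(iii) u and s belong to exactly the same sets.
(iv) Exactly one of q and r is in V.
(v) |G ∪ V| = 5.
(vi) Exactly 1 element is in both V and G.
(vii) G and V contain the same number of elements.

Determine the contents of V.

V = {q, s, u}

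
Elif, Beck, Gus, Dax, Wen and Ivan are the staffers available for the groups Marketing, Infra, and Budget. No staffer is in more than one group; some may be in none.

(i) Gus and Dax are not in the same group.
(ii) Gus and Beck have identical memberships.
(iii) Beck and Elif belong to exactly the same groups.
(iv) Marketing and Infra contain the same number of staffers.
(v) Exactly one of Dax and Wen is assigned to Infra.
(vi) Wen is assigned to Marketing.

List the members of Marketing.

Marketing = {Wen}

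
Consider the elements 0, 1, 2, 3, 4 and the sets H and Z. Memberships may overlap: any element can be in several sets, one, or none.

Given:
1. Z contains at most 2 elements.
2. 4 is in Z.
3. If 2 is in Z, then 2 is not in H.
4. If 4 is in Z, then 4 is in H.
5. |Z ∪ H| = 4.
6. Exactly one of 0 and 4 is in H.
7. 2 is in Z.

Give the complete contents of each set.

H = {1, 3, 4}; Z = {2, 4}

From (2): 4 ∈ Z.
From (7): 2 ∈ Z.
(1): Z already has 2, so the rest are out.
(3): 2 ∉ H.
(4): 4 ∈ H.
(6) (exactly one): 0 ∉ H.
Suppose 1 ∉ H: no assignment then satisfies all the clues, so 1 ∈ H.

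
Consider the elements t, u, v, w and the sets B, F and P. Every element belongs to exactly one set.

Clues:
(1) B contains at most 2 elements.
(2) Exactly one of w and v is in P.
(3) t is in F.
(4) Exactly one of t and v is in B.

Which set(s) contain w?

w: P

From (3): t ∈ F.
(4) (exactly one): v ∈ B.
(2) (exactly one): w ∈ P.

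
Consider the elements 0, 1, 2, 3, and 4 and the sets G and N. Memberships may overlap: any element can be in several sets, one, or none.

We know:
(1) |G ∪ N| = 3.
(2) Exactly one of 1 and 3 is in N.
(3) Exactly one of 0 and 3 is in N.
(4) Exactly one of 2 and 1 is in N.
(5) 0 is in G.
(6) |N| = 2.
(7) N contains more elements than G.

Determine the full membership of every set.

G = {0}; N = {2, 3}

From (5): 0 ∈ G.
Suppose 0 ∈ N: no assignment then satisfies all the clues, so 0 ∉ N.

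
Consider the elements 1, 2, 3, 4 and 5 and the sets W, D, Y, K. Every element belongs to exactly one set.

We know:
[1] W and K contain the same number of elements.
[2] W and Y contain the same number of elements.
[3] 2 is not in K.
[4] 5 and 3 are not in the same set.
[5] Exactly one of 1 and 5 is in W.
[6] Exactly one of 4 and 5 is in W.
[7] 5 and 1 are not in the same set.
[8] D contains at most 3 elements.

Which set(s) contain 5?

5: W

From (3): 2 ∉ K.
Suppose 5 ∉ W: no assignment then satisfies all the clues, so 5 ∈ W.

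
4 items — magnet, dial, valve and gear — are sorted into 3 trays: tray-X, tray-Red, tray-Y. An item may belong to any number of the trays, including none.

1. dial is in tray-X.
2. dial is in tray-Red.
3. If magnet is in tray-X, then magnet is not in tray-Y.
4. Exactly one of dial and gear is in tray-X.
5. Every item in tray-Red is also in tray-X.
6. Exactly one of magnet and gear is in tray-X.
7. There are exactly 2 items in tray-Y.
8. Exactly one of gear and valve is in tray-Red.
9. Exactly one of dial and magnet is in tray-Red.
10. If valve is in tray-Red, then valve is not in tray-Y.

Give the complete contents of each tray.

From (1): dial ∈ tray-X.
From (2): dial ∈ tray-Red.
(4) (exactly one): gear ∉ tray-X.
(5) contrapositive: gear ∉ tray-Red.
(6) (exactly one): magnet ∈ tray-X.
(8) (exactly one): valve ∈ tray-Red.
(9) (exactly one): magnet ∉ tray-Red.
(10): valve ∉ tray-Y.
(3): magnet ∉ tray-Y.
(5) with valve ∈ tray-Red: valve ∈ tray-X.
(7): only 2 candidates remain for tray-Y, so all are in.

tray-X = {dial, magnet, valve}; tray-Red = {dial, valve}; tray-Y = {dial, gear}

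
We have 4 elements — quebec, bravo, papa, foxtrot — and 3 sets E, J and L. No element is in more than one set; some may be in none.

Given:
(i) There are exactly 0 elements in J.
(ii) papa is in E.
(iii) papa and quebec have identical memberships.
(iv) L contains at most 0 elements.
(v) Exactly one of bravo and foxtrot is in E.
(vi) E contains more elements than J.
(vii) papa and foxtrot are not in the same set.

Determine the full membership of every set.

E = {bravo, papa, quebec}; J = {}; L = {}

From (ii): papa ∈ E.
(i): J already has 0, so the rest are out.
(iii): quebec matches papa: quebec ∈ E.
(iv): L already has 0, so the rest are out.
(vii): foxtrot ∉ E.
(v) (exactly one): bravo ∈ E.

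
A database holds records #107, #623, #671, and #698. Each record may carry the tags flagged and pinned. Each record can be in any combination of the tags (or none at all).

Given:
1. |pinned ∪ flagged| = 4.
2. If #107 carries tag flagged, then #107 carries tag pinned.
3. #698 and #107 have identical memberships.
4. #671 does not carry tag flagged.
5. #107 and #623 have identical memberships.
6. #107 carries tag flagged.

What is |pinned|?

4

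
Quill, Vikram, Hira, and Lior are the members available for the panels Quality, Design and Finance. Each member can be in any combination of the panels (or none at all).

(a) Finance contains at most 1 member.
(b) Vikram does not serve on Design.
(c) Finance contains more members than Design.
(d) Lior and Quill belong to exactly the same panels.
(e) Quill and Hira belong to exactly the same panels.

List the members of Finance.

Finance = {Vikram}

From (b): Vikram ∉ Design.
Suppose Quill ∈ Finance: no assignment then satisfies all the clues, so Quill ∉ Finance.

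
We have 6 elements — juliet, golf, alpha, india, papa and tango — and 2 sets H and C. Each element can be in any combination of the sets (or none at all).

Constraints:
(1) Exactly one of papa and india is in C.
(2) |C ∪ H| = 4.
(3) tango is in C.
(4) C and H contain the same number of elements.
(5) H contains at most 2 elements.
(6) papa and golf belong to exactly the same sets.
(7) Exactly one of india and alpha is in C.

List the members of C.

C = {india, tango}

From (3): tango ∈ C.
Suppose juliet ∈ C: no assignment then satisfies all the clues, so juliet ∉ C.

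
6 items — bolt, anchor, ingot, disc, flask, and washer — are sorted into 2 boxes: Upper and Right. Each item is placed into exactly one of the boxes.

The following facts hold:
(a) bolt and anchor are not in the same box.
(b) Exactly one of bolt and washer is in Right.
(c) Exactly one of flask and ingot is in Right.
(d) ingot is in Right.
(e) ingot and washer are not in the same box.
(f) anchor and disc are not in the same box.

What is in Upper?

Upper = {anchor, flask, washer}

From (d): ingot ∈ Right.
(c) (exactly one): flask ∉ Right.
(e): washer ∉ Right.
Only one box left: flask ∈ Upper.
Only one box left: washer ∈ Upper.
(b) (exactly one): bolt ∈ Right.
(a): anchor ∉ Right.
Only one box left: anchor ∈ Upper.
(f): disc ∉ Upper.
Only one box left: disc ∈ Right.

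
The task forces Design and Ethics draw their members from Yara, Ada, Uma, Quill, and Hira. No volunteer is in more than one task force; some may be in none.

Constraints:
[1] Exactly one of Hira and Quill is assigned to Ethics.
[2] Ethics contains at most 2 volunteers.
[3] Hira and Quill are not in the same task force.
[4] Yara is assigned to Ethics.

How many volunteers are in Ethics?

2

From (4): Yara ∈ Ethics.
Suppose Ada ∈ Ethics: no assignment then satisfies all the clues, so Ada ∉ Ethics.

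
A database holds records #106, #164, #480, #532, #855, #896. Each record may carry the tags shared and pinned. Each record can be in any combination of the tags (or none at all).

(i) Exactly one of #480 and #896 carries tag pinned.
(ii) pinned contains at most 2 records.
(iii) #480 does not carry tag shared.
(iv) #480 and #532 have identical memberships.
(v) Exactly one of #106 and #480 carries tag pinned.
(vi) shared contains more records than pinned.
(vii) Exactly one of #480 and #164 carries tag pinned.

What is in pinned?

From (iii): #480 ∉ shared.
(iv): #532 matches #480: #532 ∉ shared.
Suppose #106 ∈ pinned: no assignment then satisfies all the clues, so #106 ∉ pinned.

pinned = {#480, #532}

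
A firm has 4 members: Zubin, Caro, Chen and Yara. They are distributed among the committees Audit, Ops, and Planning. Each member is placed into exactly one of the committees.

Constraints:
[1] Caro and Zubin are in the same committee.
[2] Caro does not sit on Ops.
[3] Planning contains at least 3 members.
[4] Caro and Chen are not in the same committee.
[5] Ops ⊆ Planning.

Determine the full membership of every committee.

From (2): Caro ∉ Ops.
(1): Zubin matches Caro: Zubin ∉ Ops.
Suppose Zubin ∈ Audit: no assignment then satisfies all the clues, so Zubin ∉ Audit.

Audit = {Chen}; Ops = {}; Planning = {Caro, Yara, Zubin}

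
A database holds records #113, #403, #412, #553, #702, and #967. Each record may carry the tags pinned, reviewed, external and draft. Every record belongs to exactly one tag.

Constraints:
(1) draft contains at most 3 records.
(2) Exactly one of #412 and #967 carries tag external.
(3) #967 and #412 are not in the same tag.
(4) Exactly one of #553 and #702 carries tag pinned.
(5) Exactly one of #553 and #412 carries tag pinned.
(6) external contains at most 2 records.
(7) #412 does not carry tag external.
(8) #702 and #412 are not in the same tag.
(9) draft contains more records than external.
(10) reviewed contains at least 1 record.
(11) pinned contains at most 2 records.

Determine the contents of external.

external = {#967}

From (7): #412 ∉ external.
(2) (exactly one): #967 ∈ external.
Suppose #113 ∈ external: no assignment then satisfies all the clues, so #113 ∉ external.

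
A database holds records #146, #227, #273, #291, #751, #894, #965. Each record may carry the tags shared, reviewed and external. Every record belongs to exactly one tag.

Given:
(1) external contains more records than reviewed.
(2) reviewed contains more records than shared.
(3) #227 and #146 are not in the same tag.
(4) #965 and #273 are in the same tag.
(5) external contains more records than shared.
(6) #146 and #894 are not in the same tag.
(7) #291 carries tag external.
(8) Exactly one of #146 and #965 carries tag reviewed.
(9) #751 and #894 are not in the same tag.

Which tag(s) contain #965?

#965: external

From (7): #291 ∈ external.
Suppose #965 ∈ shared: no assignment then satisfies all the clues, so #965 ∉ shared.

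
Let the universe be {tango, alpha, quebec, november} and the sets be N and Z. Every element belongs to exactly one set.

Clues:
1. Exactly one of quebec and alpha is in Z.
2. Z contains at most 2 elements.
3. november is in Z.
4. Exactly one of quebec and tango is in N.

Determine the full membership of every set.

N = {alpha, tango}; Z = {november, quebec}

From (3): november ∈ Z.
Suppose tango ∉ N: no assignment then satisfies all the clues, so tango ∈ N.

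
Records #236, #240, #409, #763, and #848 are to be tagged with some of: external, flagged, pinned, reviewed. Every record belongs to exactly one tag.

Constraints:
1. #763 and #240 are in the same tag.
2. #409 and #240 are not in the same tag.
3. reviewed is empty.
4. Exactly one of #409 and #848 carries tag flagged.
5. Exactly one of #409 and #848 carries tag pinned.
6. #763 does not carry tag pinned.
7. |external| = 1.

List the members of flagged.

From (6): #763 ∉ pinned.
(1): #240 matches #763: #240 ∉ pinned.
(3): reviewed already has 0, so the rest are out.
Suppose #236 ∈ flagged: no assignment then satisfies all the clues, so #236 ∉ flagged.

flagged = {#240, #763, #848}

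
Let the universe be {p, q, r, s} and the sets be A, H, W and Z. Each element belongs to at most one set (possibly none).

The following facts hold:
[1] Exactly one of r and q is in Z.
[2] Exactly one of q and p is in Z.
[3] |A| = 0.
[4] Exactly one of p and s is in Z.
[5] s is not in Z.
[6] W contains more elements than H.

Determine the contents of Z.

From (5): s ∉ Z.
(3): A already has 0, so the rest are out.
(4) (exactly one): p ∈ Z.
(2) (exactly one): q ∉ Z.
(1) (exactly one): r ∈ Z.

Z = {p, r}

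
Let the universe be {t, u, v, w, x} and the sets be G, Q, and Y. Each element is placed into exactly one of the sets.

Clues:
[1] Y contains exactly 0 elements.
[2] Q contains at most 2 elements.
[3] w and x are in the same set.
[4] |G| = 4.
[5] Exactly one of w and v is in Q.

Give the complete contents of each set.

G = {t, u, w, x}; Q = {v}; Y = {}

(1): Y already has 0, so the rest are out.
Suppose t ∉ G: no assignment then satisfies all the clues, so t ∈ G.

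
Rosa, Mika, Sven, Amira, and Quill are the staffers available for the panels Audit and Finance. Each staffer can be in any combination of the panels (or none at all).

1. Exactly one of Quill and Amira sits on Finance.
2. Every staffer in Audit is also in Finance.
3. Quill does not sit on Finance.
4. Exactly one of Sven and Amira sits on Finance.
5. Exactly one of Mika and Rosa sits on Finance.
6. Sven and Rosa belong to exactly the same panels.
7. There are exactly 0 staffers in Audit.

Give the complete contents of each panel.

From (3): Quill ∉ Finance.
(1) (exactly one): Amira ∈ Finance.
(2) contrapositive: Quill ∉ Audit.
(4) (exactly one): Sven ∉ Finance.
(6): Rosa matches Sven: Rosa ∉ Finance.
(7): Audit already has 0, so the rest are out.
(5) (exactly one): Mika ∈ Finance.

Audit = {}; Finance = {Amira, Mika}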